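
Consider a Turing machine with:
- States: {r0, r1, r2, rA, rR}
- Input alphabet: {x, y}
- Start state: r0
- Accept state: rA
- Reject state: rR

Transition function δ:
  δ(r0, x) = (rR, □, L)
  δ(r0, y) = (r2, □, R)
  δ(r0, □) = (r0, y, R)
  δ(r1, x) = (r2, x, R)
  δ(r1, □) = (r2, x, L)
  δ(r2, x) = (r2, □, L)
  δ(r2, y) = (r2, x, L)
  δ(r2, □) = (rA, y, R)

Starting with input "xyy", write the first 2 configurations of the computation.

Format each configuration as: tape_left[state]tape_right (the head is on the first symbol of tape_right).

Transitions applied:
Step 1: δ(r0, x) = (rR, □, L)

The first 2 configurations are:
[r0]xyy ⊢ [rR]□□yy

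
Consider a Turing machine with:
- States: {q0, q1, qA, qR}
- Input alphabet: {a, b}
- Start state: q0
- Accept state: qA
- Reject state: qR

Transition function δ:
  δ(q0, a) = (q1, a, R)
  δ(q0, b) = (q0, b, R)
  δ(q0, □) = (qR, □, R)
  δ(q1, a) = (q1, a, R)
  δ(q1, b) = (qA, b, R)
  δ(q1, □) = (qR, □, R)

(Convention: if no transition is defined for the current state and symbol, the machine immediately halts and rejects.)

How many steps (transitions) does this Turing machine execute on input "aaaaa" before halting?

Execution trace:
Initial: [q0]aaaaa
Step 1: δ(q0, a) = (q1, a, R) → a[q1]aaaa
Step 2: δ(q1, a) = (q1, a, R) → aa[q1]aaa
Step 3: δ(q1, a) = (q1, a, R) → aaa[q1]aa
Step 4: δ(q1, a) = (q1, a, R) → aaaa[q1]a
Step 5: δ(q1, a) = (q1, a, R) → aaaaa[q1]□
Step 6: δ(q1, □) = (qR, □, R) → aaaaa□[qR]□

The machine reaches the reject state qR and halts.

The machine executed 6 steps before halting.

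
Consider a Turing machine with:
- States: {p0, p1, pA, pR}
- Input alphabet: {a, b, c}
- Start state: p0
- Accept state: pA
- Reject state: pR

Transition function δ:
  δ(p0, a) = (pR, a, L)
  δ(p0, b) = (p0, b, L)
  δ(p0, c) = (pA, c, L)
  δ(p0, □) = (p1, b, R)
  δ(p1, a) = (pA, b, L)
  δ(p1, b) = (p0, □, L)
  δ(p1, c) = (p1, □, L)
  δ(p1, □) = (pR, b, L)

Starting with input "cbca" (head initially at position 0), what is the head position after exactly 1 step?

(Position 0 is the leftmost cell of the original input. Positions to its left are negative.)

Execution trace (head position shown):
Step 0: [p0]cbca  (head at position 0)
Step 1: move left → [pA]□cbca  (head at position -1)

After 1 step, the head is at position -1.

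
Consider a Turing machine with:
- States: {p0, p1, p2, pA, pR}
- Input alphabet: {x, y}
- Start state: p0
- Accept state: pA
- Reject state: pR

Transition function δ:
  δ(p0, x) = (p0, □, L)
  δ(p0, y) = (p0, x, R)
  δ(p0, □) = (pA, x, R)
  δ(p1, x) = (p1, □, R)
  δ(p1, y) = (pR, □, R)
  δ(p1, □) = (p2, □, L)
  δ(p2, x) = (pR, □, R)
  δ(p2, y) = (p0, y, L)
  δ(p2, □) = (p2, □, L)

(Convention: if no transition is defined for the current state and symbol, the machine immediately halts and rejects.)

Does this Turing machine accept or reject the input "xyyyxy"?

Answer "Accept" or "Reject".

Execution trace:
Initial: [p0]xyyyxy
Step 1: δ(p0, x) = (p0, □, L) → [p0]□□yyyxy
Step 2: δ(p0, □) = (pA, x, R) → x[pA]□yyyxy

The machine reaches the accept state pA and halts.

Answer: Accept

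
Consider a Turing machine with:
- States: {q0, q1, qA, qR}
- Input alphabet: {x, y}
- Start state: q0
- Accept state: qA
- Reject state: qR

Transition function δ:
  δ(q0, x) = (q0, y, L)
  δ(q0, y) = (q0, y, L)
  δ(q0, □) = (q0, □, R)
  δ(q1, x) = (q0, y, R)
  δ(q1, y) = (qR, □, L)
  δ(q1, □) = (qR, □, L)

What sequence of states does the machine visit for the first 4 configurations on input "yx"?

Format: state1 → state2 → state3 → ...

Execution trace:
Initial: [q0]yx
Step 1: δ(q0, y) = (q0, y, L) → [q0]□yx
Step 2: δ(q0, □) = (q0, □, R) → □[q0]yx
Step 3: δ(q0, y) = (q0, y, L) → [q0]□yx

State sequence: q0 → q0 → q0 → q0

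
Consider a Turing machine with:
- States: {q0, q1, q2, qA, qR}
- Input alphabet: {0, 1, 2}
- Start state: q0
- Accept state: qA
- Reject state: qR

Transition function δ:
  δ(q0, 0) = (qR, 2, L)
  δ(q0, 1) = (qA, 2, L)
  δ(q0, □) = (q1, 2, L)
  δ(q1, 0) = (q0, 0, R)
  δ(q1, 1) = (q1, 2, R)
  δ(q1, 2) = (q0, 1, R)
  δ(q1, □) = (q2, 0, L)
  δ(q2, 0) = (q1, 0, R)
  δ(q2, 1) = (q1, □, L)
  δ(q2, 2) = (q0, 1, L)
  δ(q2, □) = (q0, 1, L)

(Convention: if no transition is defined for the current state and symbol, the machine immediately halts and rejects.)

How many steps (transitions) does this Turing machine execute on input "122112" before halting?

Execution trace:
Initial: [q0]122112
Step 1: δ(q0, 1) = (qA, 2, L) → [qA]□222112

The machine reaches the accept state qA and halts.

The machine executed 1 step before halting.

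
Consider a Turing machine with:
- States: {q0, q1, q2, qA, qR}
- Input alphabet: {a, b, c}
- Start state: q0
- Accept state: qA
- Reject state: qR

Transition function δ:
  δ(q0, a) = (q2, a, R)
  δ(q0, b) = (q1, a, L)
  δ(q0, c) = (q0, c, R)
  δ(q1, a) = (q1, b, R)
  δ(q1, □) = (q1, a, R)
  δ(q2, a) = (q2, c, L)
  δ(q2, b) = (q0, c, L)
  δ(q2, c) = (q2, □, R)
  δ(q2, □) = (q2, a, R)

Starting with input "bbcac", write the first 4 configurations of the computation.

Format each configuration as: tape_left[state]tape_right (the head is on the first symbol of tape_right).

Transitions applied:
Step 1: δ(q0, b) = (q1, a, L)
Step 2: δ(q1, □) = (q1, a, R)
Step 3: δ(q1, a) = (q1, b, R)

The first 4 configurations are:
[q0]bbcac ⊢ [q1]□abcac ⊢ a[q1]abcac ⊢ ab[q1]bcac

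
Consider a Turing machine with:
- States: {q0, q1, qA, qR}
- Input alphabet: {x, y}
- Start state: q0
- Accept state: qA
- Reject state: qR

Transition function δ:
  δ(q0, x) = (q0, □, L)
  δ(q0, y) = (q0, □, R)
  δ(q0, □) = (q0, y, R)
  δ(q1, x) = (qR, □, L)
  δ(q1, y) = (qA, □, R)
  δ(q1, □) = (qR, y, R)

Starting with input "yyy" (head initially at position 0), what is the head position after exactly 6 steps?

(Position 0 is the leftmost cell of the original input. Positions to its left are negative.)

Execution trace (head position shown):
Step 0: [q0]yyy  (head at position 0)
Step 1: move right → □[q0]yy  (head at position 1)
Step 2: move right → □□[q0]y  (head at position 2)
Step 3: move right → □□□[q0]□  (head at position 3)
Step 4: move right → □□□y[q0]□  (head at position 4)
Step 5: move right → □□□yy[q0]□  (head at position 5)
Step 6: move right → □□□yyy[q0]□  (head at position 6)

After 6 steps, the head is at position 6.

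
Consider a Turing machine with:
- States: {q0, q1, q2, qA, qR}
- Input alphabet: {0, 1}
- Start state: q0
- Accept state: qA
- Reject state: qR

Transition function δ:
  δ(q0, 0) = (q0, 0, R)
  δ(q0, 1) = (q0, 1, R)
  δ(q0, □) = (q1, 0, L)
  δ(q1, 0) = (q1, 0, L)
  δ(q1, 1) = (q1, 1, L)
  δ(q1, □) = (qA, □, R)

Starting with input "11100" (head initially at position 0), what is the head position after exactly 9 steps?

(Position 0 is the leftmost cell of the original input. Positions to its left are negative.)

Execution trace (head position shown):
Step 0: [q0]11100  (head at position 0)
Step 1: move right → 1[q0]1100  (head at position 1)
Step 2: move right → 11[q0]100  (head at position 2)
Step 3: move right → 111[q0]00  (head at position 3)
Step 4: move right → 1110[q0]0  (head at position 4)
Step 5: move right → 11100[q0]□  (head at position 5)
Step 6: move left → 1110[q1]00  (head at position 4)
Step 7: move left → 111[q1]000  (head at position 3)
Step 8: move left → 11[q1]1000  (head at position 2)
Step 9: move left → 1[q1]11000  (head at position 1)

After 9 steps, the head is at position 1.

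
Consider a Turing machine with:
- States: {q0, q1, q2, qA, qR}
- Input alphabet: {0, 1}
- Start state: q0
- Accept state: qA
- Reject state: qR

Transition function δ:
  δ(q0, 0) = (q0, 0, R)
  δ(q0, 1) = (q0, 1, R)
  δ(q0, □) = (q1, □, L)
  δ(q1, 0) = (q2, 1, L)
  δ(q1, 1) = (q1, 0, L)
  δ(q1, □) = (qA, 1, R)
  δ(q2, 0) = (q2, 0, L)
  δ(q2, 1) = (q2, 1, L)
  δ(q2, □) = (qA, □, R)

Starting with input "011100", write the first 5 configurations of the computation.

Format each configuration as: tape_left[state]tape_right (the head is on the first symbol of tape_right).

Transitions applied:
Step 1: δ(q0, 0) = (q0, 0, R)
Step 2: δ(q0, 1) = (q0, 1, R)
Step 3: δ(q0, 1) = (q0, 1, R)
Step 4: δ(q0, 1) = (q0, 1, R)

The first 5 configurations are:
[q0]011100 ⊢ 0[q0]11100 ⊢ 01[q0]1100 ⊢ 011[q0]100 ⊢ 0111[q0]00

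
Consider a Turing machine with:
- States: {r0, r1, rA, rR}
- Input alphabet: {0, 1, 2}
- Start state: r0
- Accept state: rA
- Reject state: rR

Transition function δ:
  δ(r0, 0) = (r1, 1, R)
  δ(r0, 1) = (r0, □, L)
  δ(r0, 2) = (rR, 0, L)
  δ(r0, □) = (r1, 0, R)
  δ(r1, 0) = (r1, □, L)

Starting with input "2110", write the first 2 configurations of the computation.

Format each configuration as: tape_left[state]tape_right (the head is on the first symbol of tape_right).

Transitions applied:
Step 1: δ(r0, 2) = (rR, 0, L)

The first 2 configurations are:
[r0]2110 ⊢ [rR]□0110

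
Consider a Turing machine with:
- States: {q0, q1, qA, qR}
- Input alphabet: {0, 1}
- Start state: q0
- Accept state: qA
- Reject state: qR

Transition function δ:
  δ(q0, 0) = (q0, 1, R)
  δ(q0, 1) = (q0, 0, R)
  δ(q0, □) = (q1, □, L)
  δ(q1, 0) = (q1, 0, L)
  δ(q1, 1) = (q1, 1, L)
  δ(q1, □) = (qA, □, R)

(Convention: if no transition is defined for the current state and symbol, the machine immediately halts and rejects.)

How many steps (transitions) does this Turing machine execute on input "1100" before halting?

Execution trace:
Initial: [q0]1100
Step 1: δ(q0, 1) = (q0, 0, R) → 0[q0]100
Step 2: δ(q0, 1) = (q0, 0, R) → 00[q0]00
Step 3: δ(q0, 0) = (q0, 1, R) → 001[q0]0
Step 4: δ(q0, 0) = (q0, 1, R) → 0011[q0]□
Step 5: δ(q0, □) = (q1, □, L) → 001[q1]1□
Step 6: δ(q1, 1) = (q1, 1, L) → 00[q1]11□
Step 7: δ(q1, 1) = (q1, 1, L) → 0[q1]011□
Step 8: δ(q1, 0) = (q1, 0, L) → [q1]0011□
Step 9: δ(q1, 0) = (q1, 0, L) → [q1]□0011□
Step 10: δ(q1, □) = (qA, □, R) → □[qA]0011□

The machine reaches the accept state qA and halts.

The machine executed 10 steps before halting.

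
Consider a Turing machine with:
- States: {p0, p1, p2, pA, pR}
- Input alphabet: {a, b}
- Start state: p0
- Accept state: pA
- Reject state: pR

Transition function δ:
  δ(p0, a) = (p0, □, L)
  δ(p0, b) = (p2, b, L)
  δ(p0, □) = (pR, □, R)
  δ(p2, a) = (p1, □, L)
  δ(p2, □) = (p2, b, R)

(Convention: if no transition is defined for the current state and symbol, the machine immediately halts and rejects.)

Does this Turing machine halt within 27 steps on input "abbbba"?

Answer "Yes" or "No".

Execution trace:
Initial: [p0]abbbba
Step 1: δ(p0, a) = (p0, □, L) → [p0]□□bbbba
Step 2: δ(p0, □) = (pR, □, R) → □[pR]□bbbba

The machine reaches the reject state pR and halts.
The machine halted after 2 steps (within the 27-step bound).

Answer: Yes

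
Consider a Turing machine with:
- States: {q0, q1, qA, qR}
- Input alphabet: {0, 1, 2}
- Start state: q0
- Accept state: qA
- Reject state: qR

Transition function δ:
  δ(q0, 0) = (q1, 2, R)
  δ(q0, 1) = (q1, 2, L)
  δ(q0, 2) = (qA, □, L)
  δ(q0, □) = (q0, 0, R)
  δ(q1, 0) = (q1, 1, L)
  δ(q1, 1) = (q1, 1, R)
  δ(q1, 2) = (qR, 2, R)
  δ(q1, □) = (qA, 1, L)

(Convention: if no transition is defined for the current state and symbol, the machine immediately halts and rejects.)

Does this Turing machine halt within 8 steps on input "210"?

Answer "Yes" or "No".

Execution trace:
Initial: [q0]210
Step 1: δ(q0, 2) = (qA, □, L) → [qA]□□10

The machine reaches the accept state qA and halts.
The machine halted after 1 step (within the 8-step bound).

Answer: Yes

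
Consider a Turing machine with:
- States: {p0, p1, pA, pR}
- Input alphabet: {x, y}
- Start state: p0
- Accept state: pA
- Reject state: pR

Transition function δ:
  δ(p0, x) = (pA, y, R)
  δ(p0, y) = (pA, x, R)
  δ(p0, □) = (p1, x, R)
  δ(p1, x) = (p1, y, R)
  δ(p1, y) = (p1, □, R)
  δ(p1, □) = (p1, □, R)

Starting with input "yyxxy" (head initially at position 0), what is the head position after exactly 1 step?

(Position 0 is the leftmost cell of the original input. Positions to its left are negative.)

Execution trace (head position shown):
Step 0: [p0]yyxxy  (head at position 0)
Step 1: move right → x[pA]yxxy  (head at position 1)

After 1 step, the head is at position 1.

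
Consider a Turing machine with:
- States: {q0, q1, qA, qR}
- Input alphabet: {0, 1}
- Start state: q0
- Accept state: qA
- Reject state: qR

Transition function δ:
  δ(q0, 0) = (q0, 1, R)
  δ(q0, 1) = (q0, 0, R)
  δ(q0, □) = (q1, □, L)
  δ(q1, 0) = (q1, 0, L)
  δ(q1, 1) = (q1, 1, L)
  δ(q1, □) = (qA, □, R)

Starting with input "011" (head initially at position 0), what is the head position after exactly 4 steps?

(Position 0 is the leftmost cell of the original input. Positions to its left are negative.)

Execution trace (head position shown):
Step 0: [q0]011  (head at position 0)
Step 1: move right → 1[q0]11  (head at position 1)
Step 2: move right → 10[q0]1  (head at position 2)
Step 3: move right → 100[q0]□  (head at position 3)
Step 4: move left → 10[q1]0□  (head at position 2)

After 4 steps, the head is at position 2.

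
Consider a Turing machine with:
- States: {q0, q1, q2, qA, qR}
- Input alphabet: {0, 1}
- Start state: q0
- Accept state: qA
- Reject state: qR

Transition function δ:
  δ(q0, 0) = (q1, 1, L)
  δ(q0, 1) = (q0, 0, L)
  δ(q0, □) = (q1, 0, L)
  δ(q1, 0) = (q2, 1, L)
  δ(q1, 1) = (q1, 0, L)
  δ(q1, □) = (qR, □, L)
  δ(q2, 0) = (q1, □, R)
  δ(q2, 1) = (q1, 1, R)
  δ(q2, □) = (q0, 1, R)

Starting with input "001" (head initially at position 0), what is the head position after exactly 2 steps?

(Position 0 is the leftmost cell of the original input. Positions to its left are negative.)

Execution trace (head position shown):
Step 0: [q0]001  (head at position 0)
Step 1: move left → [q1]□101  (head at position -1)
Step 2: move left → [qR]□□101  (head at position -2)

After 2 steps, the head is at position -2.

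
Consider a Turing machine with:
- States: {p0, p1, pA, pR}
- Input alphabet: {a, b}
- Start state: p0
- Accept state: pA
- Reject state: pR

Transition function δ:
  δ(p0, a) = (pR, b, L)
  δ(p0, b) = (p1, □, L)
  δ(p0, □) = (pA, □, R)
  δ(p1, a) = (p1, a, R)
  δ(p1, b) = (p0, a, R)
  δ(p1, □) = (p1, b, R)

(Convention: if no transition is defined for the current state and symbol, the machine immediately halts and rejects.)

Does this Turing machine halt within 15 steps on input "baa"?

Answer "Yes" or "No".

Execution trace:
Initial: [p0]baa
Step 1: δ(p0, b) = (p1, □, L) → [p1]□□aa
Step 2: δ(p1, □) = (p1, b, R) → b[p1]□aa
Step 3: δ(p1, □) = (p1, b, R) → bb[p1]aa
Step 4: δ(p1, a) = (p1, a, R) → bba[p1]a
Step 5: δ(p1, a) = (p1, a, R) → bbaa[p1]□
Step 6: δ(p1, □) = (p1, b, R) → bbaab[p1]□
Step 7: δ(p1, □) = (p1, b, R) → bbaabb[p1]□
Step 8: δ(p1, □) = (p1, b, R) → bbaabbb[p1]□
Step 9: δ(p1, □) = (p1, b, R) → bbaabbbb[p1]□
Step 10: δ(p1, □) = (p1, b, R) → bbaabbbbb[p1]□
Step 11: δ(p1, □) = (p1, b, R) → bbaabbbbbb[p1]□
Step 12: δ(p1, □) = (p1, b, R) → bbaabbbbbbb[p1]□
Step 13: δ(p1, □) = (p1, b, R) → bbaabbbbbbbb[p1]□
Step 14: δ(p1, □) = (p1, b, R) → bbaabbbbbbbbb[p1]□
Step 15: δ(p1, □) = (p1, b, R) → bbaabbbbbbbbbb[p1]□

The machine has not reached a halting state after 15 steps.
The machine did not halt within the 15-step bound.

Answer: No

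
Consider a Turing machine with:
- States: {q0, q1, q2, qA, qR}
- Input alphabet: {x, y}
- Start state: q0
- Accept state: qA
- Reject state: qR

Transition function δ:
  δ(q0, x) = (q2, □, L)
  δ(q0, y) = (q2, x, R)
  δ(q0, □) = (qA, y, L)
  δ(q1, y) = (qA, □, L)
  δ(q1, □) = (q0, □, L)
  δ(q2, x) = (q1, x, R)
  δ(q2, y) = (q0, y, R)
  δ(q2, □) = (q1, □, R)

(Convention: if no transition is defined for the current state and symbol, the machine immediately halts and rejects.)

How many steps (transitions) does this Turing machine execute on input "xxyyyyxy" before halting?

Execution trace:
Initial: [q0]xxyyyyxy
Step 1: δ(q0, x) = (q2, □, L) → [q2]□□xyyyyxy
Step 2: δ(q2, □) = (q1, □, R) → □[q1]□xyyyyxy
Step 3: δ(q1, □) = (q0, □, L) → [q0]□□xyyyyxy
Step 4: δ(q0, □) = (qA, y, L) → [qA]□y□xyyyyxy

The machine reaches the accept state qA and halts.

The machine executed 4 steps before halting.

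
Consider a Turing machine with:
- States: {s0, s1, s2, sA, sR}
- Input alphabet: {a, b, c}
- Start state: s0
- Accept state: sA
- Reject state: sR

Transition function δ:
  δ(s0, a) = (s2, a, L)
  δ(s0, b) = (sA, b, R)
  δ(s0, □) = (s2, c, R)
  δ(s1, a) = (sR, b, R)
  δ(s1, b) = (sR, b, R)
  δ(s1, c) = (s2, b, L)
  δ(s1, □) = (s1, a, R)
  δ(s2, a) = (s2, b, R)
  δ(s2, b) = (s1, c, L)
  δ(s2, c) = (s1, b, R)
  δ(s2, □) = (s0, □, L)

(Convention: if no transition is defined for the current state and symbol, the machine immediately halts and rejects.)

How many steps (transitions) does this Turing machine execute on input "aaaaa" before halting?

Execution trace:
Initial: [s0]aaaaa
Step 1: δ(s0, a) = (s2, a, L) → [s2]□aaaaa
Step 2: δ(s2, □) = (s0, □, L) → [s0]□□aaaaa
Step 3: δ(s0, □) = (s2, c, R) → c[s2]□aaaaa
Step 4: δ(s2, □) = (s0, □, L) → [s0]c□aaaaa

No transition is defined for δ(s0, c). By convention the machine halts and rejects.

The machine executed 4 steps before halting.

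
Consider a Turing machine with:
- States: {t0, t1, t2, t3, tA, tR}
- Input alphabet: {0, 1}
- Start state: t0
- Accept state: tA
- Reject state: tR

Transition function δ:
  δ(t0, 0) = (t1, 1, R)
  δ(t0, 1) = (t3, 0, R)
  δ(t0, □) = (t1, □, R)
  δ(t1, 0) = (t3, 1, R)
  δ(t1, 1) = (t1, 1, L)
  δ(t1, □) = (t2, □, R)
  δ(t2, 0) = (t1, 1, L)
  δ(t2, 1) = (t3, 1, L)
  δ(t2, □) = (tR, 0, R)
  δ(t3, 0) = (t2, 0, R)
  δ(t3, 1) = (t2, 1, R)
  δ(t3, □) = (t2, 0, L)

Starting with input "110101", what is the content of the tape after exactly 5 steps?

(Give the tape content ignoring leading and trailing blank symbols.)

Execution trace:
Initial: [t0]110101
Step 1: δ(t0, 1) = (t3, 0, R) → 0[t3]10101
Step 2: δ(t3, 1) = (t2, 1, R) → 01[t2]0101
Step 3: δ(t2, 0) = (t1, 1, L) → 0[t1]11101
Step 4: δ(t1, 1) = (t1, 1, L) → [t1]011101
Step 5: δ(t1, 0) = (t3, 1, R) → 1[t3]11101

After 5 steps, the tape (ignoring leading/trailing blanks) is: 111101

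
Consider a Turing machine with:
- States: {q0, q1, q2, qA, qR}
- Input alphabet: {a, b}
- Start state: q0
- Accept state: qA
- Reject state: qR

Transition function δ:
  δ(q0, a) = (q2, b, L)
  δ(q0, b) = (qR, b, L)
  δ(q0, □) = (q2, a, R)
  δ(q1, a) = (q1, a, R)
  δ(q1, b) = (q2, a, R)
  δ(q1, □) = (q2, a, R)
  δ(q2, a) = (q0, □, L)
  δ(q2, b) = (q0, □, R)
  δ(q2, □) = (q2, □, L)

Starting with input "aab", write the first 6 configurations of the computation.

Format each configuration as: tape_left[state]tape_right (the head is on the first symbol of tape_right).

Transitions applied:
Step 1: δ(q0, a) = (q2, b, L)
Step 2: δ(q2, □) = (q2, □, L)
Step 3: δ(q2, □) = (q2, □, L)
Step 4: δ(q2, □) = (q2, □, L)
Step 5: δ(q2, □) = (q2, □, L)

The first 6 configurations are:
[q0]aab ⊢ [q2]□bab ⊢ [q2]□□bab ⊢ [q2]□□□bab ⊢ [q2]□□□□bab ⊢ [q2]□□□□□bab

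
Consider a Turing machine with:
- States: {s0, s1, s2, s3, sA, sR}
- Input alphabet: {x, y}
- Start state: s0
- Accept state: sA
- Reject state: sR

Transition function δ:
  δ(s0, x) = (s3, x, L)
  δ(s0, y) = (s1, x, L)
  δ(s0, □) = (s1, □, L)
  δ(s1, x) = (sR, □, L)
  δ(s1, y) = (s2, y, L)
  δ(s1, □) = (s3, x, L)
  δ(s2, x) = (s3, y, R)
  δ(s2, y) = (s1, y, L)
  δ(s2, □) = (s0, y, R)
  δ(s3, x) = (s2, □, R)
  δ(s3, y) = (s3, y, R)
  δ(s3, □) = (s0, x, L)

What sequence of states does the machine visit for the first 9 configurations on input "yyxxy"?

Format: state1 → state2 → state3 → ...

Execution trace:
Initial: [s0]yyxxy
Step 1: δ(s0, y) = (s1, x, L) → [s1]□xyxxy
Step 2: δ(s1, □) = (s3, x, L) → [s3]□xxyxxy
Step 3: δ(s3, □) = (s0, x, L) → [s0]□xxxyxxy
Step 4: δ(s0, □) = (s1, □, L) → [s1]□□xxxyxxy
Step 5: δ(s1, □) = (s3, x, L) → [s3]□x□xxxyxxy
Step 6: δ(s3, □) = (s0, x, L) → [s0]□xx□xxxyxxy
Step 7: δ(s0, □) = (s1, □, L) → [s1]□□xx□xxxyxxy
Step 8: δ(s1, □) = (s3, x, L) → [s3]□x□xx□xxxyxxy

State sequence: s0 → s1 → s3 → s0 → s1 → s3 → s0 → s1 → s3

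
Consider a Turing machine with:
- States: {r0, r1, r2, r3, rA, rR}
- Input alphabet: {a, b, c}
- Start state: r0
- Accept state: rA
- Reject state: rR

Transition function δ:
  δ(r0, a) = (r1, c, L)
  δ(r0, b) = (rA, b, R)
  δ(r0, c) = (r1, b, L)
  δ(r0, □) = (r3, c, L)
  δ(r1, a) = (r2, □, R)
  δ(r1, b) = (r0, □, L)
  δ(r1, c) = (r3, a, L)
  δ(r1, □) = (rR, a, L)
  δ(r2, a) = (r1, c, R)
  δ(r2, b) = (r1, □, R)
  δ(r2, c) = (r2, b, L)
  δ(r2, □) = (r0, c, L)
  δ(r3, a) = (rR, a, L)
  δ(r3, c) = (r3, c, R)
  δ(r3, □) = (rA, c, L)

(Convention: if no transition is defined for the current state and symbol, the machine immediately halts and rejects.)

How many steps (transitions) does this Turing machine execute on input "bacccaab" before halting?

Execution trace:
Initial: [r0]bacccaab
Step 1: δ(r0, b) = (rA, b, R) → b[rA]acccaab

The machine reaches the accept state rA and halts.

The machine executed 1 step before halting.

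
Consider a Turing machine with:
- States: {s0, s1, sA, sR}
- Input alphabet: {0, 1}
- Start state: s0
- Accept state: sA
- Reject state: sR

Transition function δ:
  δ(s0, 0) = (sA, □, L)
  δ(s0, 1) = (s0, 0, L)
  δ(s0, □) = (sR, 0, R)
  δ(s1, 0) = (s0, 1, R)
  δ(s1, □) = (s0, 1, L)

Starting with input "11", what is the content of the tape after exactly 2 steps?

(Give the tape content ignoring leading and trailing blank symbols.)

Execution trace:
Initial: [s0]11
Step 1: δ(s0, 1) = (s0, 0, L) → [s0]□01
Step 2: δ(s0, □) = (sR, 0, R) → 0[sR]01

The machine reaches the reject state sR and halts.

After 2 steps, the tape (ignoring leading/trailing blanks) is: 001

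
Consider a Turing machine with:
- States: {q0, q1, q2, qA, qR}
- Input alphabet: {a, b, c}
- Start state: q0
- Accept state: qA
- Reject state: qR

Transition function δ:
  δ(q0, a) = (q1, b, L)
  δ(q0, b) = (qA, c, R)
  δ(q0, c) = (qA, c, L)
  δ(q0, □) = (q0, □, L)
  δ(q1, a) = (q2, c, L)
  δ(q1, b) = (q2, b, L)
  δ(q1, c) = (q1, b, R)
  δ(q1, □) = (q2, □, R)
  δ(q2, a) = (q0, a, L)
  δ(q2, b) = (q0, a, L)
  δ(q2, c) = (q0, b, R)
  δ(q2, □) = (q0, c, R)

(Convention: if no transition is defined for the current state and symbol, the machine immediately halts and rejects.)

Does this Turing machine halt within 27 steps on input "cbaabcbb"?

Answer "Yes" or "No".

Execution trace:
Initial: [q0]cbaabcbb
Step 1: δ(q0, c) = (qA, c, L) → [qA]□cbaabcbb

The machine reaches the accept state qA and halts.
The machine halted after 1 step (within the 27-step bound).

Answer: Yes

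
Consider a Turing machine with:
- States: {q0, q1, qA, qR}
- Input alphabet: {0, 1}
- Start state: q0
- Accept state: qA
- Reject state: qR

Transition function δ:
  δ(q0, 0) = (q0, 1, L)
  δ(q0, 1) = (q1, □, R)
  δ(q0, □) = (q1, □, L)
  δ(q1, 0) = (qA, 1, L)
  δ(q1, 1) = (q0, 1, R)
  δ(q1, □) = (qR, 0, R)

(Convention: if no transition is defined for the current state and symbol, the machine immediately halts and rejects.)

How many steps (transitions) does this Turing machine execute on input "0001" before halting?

Execution trace:
Initial: [q0]0001
Step 1: δ(q0, 0) = (q0, 1, L) → [q0]□1001
Step 2: δ(q0, □) = (q1, □, L) → [q1]□□1001
Step 3: δ(q1, □) = (qR, 0, R) → 0[qR]□1001

The machine reaches the reject state qR and halts.

The machine executed 3 steps before halting.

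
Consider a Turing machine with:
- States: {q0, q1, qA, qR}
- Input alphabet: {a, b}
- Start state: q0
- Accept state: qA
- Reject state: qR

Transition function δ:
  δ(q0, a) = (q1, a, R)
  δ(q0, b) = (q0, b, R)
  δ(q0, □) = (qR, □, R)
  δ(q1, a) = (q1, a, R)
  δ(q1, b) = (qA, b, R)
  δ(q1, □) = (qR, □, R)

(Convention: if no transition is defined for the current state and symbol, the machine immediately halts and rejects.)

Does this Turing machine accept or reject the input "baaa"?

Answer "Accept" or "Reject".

Execution trace:
Initial: [q0]baaa
Step 1: δ(q0, b) = (q0, b, R) → b[q0]aaa
Step 2: δ(q0, a) = (q1, a, R) → ba[q1]aa
Step 3: δ(q1, a) = (q1, a, R) → baa[q1]a
Step 4: δ(q1, a) = (q1, a, R) → baaa[q1]□
Step 5: δ(q1, □) = (qR, □, R) → baaa□[qR]□

The machine reaches the reject state qR and halts.

Answer: Reject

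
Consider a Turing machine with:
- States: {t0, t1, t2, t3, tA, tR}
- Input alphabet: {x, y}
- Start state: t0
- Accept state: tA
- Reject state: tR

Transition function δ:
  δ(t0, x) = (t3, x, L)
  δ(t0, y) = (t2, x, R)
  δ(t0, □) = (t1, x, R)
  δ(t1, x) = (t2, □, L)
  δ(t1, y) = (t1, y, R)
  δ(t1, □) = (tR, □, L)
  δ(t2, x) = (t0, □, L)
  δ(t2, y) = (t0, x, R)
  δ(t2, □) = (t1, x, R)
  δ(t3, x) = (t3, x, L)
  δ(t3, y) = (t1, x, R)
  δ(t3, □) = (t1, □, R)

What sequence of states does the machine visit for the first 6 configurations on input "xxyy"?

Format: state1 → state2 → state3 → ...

Execution trace:
Initial: [t0]xxyy
Step 1: δ(t0, x) = (t3, x, L) → [t3]□xxyy
Step 2: δ(t3, □) = (t1, □, R) → □[t1]xxyy
Step 3: δ(t1, x) = (t2, □, L) → [t2]□□xyy
Step 4: δ(t2, □) = (t1, x, R) → x[t1]□xyy
Step 5: δ(t1, □) = (tR, □, L) → [tR]x□xyy

The machine reaches the reject state tR and halts.

State sequence: t0 → t3 → t1 → t2 → t1 → tR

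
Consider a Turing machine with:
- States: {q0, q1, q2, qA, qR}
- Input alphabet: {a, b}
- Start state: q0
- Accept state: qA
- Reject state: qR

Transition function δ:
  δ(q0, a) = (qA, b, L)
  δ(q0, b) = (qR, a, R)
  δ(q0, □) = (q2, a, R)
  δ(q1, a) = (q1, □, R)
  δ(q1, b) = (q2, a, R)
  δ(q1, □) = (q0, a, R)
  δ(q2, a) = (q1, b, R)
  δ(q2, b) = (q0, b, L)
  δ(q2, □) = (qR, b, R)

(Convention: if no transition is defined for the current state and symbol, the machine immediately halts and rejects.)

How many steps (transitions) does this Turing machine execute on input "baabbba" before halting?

Execution trace:
Initial: [q0]baabbba
Step 1: δ(q0, b) = (qR, a, R) → a[qR]aabbba

The machine reaches the reject state qR and halts.

The machine executed 1 step before halting.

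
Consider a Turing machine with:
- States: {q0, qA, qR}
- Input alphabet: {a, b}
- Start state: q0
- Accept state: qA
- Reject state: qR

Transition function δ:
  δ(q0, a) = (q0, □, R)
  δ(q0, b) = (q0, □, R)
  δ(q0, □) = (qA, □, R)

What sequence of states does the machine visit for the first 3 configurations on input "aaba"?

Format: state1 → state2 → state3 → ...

Execution trace:
Initial: [q0]aaba
Step 1: δ(q0, a) = (q0, □, R) → □[q0]aba
Step 2: δ(q0, a) = (q0, □, R) → □□[q0]ba

State sequence: q0 → q0 → q0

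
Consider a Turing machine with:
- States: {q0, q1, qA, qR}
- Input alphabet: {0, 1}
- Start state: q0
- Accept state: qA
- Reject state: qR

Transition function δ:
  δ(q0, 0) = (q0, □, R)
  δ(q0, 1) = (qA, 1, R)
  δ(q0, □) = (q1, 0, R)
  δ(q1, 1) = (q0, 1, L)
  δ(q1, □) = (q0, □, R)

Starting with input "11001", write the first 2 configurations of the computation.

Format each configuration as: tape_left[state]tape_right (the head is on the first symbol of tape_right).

Transitions applied:
Step 1: δ(q0, 1) = (qA, 1, R)

The first 2 configurations are:
[q0]11001 ⊢ 1[qA]1001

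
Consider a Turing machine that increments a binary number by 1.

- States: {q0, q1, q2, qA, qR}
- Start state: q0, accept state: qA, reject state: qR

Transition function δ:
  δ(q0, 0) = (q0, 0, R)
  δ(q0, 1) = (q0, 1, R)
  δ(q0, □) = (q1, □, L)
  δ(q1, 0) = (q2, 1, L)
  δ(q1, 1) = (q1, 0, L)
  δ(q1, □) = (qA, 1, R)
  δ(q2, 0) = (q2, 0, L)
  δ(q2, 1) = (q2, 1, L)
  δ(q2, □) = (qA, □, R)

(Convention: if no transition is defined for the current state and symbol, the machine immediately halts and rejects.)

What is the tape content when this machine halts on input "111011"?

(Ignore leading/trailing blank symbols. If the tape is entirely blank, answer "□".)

Execution trace:
Initial: [q0]111011
Step 1: δ(q0, 1) = (q0, 1, R) → 1[q0]11011
Step 2: δ(q0, 1) = (q0, 1, R) → 11[q0]1011
Step 3: δ(q0, 1) = (q0, 1, R) → 111[q0]011
Step 4: δ(q0, 0) = (q0, 0, R) → 1110[q0]11
Step 5: δ(q0, 1) = (q0, 1, R) → 11101[q0]1
Step 6: δ(q0, 1) = (q0, 1, R) → 111011[q0]□
Step 7: δ(q0, □) = (q1, □, L) → 11101[q1]1□
Step 8: δ(q1, 1) = (q1, 0, L) → 1110[q1]10□
Step 9: δ(q1, 1) = (q1, 0, L) → 111[q1]000□
Step 10: δ(q1, 0) = (q2, 1, L) → 11[q2]1100□
Step 11: δ(q2, 1) = (q2, 1, L) → 1[q2]11100□
Step 12: δ(q2, 1) = (q2, 1, L) → [q2]111100□
Step 13: δ(q2, 1) = (q2, 1, L) → [q2]□111100□
Step 14: δ(q2, □) = (qA, □, R) → □[qA]111100□

The machine reaches the accept state qA and halts.

Final tape (ignoring leading/trailing blanks): 111100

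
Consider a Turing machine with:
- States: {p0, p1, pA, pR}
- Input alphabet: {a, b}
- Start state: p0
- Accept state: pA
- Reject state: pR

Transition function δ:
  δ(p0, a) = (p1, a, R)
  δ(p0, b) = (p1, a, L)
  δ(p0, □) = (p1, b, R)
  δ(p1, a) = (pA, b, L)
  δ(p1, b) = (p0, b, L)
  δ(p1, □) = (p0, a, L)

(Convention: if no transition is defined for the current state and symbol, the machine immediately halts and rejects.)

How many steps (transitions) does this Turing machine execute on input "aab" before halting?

Execution trace:
Initial: [p0]aab
Step 1: δ(p0, a) = (p1, a, R) → a[p1]ab
Step 2: δ(p1, a) = (pA, b, L) → [pA]abb

The machine reaches the accept state pA and halts.

The machine executed 2 steps before halting.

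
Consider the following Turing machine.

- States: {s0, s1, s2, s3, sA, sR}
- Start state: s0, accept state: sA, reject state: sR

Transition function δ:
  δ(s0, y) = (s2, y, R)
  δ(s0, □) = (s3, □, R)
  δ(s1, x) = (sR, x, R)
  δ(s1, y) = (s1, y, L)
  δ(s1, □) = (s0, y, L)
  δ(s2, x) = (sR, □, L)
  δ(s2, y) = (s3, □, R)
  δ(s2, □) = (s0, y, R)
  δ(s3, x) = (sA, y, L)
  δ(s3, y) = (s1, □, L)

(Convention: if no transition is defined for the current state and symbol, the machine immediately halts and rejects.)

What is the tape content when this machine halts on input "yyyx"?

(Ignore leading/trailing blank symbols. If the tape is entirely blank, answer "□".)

Execution trace:
Initial: [s0]yyyx
Step 1: δ(s0, y) = (s2, y, R) → y[s2]yyx
Step 2: δ(s2, y) = (s3, □, R) → y□[s3]yx
Step 3: δ(s3, y) = (s1, □, L) → y[s1]□□x
Step 4: δ(s1, □) = (s0, y, L) → [s0]yy□x
Step 5: δ(s0, y) = (s2, y, R) → y[s2]y□x
Step 6: δ(s2, y) = (s3, □, R) → y□[s3]□x

No transition is defined for δ(s3, □). By convention the machine halts and rejects.

Final tape (ignoring leading/trailing blanks): y□□x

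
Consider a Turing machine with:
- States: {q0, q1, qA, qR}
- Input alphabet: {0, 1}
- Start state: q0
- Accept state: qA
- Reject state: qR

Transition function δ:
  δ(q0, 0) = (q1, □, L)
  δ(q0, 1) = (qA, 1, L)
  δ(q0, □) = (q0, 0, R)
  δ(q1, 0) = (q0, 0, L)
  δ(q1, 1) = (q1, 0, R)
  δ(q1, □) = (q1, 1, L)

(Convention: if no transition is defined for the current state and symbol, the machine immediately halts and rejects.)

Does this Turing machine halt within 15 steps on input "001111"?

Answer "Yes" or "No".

Execution trace:
Initial: [q0]001111
Step 1: δ(q0, 0) = (q1, □, L) → [q1]□□01111
Step 2: δ(q1, □) = (q1, 1, L) → [q1]□1□01111
Step 3: δ(q1, □) = (q1, 1, L) → [q1]□11□01111
Step 4: δ(q1, □) = (q1, 1, L) → [q1]□111□01111
Step 5: δ(q1, □) = (q1, 1, L) → [q1]□1111□01111
Step 6: δ(q1, □) = (q1, 1, L) → [q1]□11111□01111
Step 7: δ(q1, □) = (q1, 1, L) → [q1]□111111□01111
Step 8: δ(q1, □) = (q1, 1, L) → [q1]□1111111□01111
Step 9: δ(q1, □) = (q1, 1, L) → [q1]□11111111□01111
Step 10: δ(q1, □) = (q1, 1, L) → [q1]□111111111□01111
Step 11: δ(q1, □) = (q1, 1, L) → [q1]□1111111111□01111
Step 12: δ(q1, □) = (q1, 1, L) → [q1]□11111111111□01111
Step 13: δ(q1, □) = (q1, 1, L) → [q1]□111111111111□01111
Step 14: δ(q1, □) = (q1, 1, L) → [q1]□1111111111111□01111
Step 15: δ(q1, □) = (q1, 1, L) → [q1]□11111111111111□01111

The machine has not reached a halting state after 15 steps.
The machine did not halt within the 15-step bound.

Answer: No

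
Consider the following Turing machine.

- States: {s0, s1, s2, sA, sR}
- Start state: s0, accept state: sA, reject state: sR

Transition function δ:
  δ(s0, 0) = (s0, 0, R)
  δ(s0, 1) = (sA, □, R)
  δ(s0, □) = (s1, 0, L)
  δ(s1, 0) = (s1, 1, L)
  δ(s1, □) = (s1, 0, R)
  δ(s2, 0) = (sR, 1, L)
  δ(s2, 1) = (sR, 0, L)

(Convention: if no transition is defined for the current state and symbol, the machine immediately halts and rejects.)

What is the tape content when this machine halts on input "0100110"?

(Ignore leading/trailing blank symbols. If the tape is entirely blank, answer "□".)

Execution trace:
Initial: [s0]0100110
Step 1: δ(s0, 0) = (s0, 0, R) → 0[s0]100110
Step 2: δ(s0, 1) = (sA, □, R) → 0□[sA]00110

The machine reaches the accept state sA and halts.

Final tape (ignoring leading/trailing blanks): 0□00110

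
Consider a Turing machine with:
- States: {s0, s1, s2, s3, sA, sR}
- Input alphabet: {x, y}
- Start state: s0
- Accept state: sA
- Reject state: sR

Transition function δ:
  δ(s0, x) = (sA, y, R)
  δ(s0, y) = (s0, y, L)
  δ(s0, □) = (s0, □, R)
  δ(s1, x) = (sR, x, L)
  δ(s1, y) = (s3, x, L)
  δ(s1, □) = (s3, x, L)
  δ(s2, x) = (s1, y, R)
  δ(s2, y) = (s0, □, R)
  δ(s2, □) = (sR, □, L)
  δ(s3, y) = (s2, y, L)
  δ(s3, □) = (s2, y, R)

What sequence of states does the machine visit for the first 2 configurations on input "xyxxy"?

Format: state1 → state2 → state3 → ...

Execution trace:
Initial: [s0]xyxxy
Step 1: δ(s0, x) = (sA, y, R) → y[sA]yxxy

The machine reaches the accept state sA and halts.

State sequence: s0 → sA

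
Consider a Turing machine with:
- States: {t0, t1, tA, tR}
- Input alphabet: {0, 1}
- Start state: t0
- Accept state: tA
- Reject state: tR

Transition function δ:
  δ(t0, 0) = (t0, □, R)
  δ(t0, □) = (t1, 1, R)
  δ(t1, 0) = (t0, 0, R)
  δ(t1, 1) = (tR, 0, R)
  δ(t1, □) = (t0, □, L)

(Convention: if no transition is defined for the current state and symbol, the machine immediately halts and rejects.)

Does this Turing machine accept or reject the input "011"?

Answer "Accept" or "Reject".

Execution trace:
Initial: [t0]011
Step 1: δ(t0, 0) = (t0, □, R) → □[t0]11

No transition is defined for δ(t0, 1). By convention the machine halts and rejects.

Answer: Reject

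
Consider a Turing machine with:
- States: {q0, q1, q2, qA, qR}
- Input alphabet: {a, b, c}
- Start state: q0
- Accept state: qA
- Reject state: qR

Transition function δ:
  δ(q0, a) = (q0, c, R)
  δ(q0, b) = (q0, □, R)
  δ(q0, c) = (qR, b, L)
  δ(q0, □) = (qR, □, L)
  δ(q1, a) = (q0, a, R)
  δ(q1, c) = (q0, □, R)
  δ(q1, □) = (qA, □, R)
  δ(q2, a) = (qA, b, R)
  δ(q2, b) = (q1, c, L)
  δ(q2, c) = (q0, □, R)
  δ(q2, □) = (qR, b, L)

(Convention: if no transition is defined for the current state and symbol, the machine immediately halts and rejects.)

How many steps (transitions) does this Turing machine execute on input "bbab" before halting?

Execution trace:
Initial: [q0]bbab
Step 1: δ(q0, b) = (q0, □, R) → □[q0]bab
Step 2: δ(q0, b) = (q0, □, R) → □□[q0]ab
Step 3: δ(q0, a) = (q0, c, R) → □□c[q0]b
Step 4: δ(q0, b) = (q0, □, R) → □□c□[q0]□
Step 5: δ(q0, □) = (qR, □, L) → □□c[qR]□□

The machine reaches the reject state qR and halts.

The machine executed 5 steps before halting.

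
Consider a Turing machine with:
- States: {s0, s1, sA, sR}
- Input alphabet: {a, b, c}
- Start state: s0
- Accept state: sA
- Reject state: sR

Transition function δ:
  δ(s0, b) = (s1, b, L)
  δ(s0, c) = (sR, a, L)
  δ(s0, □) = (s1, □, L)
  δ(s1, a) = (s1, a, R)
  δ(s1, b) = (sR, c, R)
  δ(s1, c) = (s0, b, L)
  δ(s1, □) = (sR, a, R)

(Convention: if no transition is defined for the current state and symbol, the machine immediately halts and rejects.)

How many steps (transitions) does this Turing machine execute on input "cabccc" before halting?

Execution trace:
Initial: [s0]cabccc
Step 1: δ(s0, c) = (sR, a, L) → [sR]□aabccc

The machine reaches the reject state sR and halts.

The machine executed 1 step before halting.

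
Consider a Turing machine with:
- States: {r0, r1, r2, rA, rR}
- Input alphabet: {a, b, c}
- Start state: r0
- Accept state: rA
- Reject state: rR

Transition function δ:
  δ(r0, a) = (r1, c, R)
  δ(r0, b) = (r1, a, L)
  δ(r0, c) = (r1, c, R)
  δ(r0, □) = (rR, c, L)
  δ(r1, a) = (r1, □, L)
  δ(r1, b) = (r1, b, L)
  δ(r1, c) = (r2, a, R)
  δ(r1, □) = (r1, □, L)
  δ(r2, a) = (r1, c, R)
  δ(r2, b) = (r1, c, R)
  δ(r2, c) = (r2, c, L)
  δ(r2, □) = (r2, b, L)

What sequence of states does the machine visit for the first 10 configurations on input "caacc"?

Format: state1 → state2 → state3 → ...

Execution trace:
Initial: [r0]caacc
Step 1: δ(r0, c) = (r1, c, R) → c[r1]aacc
Step 2: δ(r1, a) = (r1, □, L) → [r1]c□acc
Step 3: δ(r1, c) = (r2, a, R) → a[r2]□acc
Step 4: δ(r2, □) = (r2, b, L) → [r2]abacc
Step 5: δ(r2, a) = (r1, c, R) → c[r1]bacc
Step 6: δ(r1, b) = (r1, b, L) → [r1]cbacc
Step 7: δ(r1, c) = (r2, a, R) → a[r2]bacc
Step 8: δ(r2, b) = (r1, c, R) → ac[r1]acc
Step 9: δ(r1, a) = (r1, □, L) → a[r1]c□cc

State sequence: r0 → r1 → r1 → r2 → r2 → r1 → r1 → r2 → r1 → r1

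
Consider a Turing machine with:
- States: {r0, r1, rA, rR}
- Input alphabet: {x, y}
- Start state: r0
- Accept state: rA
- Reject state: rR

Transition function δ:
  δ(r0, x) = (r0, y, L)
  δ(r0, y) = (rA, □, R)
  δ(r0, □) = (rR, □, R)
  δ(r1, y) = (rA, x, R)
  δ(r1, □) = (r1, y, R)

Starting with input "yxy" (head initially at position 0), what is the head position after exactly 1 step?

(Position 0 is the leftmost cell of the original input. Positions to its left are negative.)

Execution trace (head position shown):
Step 0: [r0]yxy  (head at position 0)
Step 1: move right → □[rA]xy  (head at position 1)

After 1 step, the head is at position 1.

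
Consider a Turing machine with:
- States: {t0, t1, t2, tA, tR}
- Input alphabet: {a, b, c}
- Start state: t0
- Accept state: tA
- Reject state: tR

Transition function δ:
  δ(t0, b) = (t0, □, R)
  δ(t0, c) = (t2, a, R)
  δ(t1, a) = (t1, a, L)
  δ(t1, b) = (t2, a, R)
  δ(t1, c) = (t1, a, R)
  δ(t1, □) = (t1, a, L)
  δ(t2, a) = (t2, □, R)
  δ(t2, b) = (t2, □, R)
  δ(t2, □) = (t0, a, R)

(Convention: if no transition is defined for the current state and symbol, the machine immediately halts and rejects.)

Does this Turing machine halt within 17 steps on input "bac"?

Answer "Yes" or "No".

Execution trace:
Initial: [t0]bac
Step 1: δ(t0, b) = (t0, □, R) → □[t0]ac

No transition is defined for δ(t0, a). By convention the machine halts and rejects.
The machine halted after 1 step (within the 17-step bound).

Answer: Yes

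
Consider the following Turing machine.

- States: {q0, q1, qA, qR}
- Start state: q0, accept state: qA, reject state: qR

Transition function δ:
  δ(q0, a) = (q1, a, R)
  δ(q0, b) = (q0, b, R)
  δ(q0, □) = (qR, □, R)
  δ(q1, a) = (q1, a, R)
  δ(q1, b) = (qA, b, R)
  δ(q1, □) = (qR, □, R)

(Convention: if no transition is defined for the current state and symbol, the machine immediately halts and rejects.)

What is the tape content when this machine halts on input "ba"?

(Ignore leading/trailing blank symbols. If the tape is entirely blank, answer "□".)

Execution trace:
Initial: [q0]ba
Step 1: δ(q0, b) = (q0, b, R) → b[q0]a
Step 2: δ(q0, a) = (q1, a, R) → ba[q1]□
Step 3: δ(q1, □) = (qR, □, R) → ba□[qR]□

The machine reaches the reject state qR and halts.

Final tape (ignoring leading/trailing blanks): ba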